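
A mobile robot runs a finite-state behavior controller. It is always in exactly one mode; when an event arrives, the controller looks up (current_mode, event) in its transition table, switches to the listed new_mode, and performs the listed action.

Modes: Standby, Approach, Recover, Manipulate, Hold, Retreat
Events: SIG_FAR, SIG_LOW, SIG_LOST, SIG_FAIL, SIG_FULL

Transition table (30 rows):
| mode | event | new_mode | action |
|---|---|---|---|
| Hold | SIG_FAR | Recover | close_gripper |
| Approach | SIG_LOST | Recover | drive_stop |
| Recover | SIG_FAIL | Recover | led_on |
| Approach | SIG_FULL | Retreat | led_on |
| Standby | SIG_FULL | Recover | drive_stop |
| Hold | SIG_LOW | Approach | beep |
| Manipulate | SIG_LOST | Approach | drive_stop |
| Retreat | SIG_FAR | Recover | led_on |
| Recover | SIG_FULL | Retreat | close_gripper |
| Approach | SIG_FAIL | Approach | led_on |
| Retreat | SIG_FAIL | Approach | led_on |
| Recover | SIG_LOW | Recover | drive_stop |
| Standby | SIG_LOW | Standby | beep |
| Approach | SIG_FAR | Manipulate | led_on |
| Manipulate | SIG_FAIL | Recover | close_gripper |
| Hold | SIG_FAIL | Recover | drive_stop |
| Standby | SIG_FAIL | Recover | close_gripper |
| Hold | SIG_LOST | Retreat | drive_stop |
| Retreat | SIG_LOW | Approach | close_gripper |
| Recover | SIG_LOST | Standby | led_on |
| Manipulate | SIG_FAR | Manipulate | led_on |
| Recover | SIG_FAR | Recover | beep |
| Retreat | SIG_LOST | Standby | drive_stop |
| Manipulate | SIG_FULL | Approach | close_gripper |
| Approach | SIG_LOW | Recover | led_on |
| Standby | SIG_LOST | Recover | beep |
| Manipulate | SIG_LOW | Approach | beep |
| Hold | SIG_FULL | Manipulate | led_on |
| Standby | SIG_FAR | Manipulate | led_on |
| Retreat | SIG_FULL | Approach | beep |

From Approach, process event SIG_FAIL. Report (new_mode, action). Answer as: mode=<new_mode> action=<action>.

mode=Approach action=led_on

current mode = Approach; filter table to that mode:
  (Approach, SIG_LOST) → (Recover, drive_stop)
  (Approach, SIG_FULL) → (Retreat, led_on)
  (Approach, SIG_FAIL) → (Approach, led_on)  ← event matches
  (Approach, SIG_FAR) → (Manipulate, led_on)
  (Approach, SIG_LOW) → (Recover, led_on)
event = SIG_FAIL selects (Approach, led_on)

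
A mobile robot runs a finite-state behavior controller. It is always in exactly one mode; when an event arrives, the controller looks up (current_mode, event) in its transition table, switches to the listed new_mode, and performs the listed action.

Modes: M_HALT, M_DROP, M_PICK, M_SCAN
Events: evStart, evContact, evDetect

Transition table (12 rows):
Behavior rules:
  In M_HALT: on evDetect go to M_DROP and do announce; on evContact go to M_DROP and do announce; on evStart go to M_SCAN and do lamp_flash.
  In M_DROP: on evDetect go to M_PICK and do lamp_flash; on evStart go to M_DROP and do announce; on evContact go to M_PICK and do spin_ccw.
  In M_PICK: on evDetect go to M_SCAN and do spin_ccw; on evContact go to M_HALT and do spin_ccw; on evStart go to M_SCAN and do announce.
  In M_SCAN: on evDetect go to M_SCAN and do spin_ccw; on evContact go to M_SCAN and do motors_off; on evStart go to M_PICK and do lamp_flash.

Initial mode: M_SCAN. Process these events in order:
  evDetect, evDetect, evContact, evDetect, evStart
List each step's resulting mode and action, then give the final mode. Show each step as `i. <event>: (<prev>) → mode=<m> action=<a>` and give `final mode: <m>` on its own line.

final mode: M_PICK

1. evDetect: (M_SCAN) → mode=M_SCAN action=spin_ccw
2. evDetect: (M_SCAN) → mode=M_SCAN action=spin_ccw
3. evContact: (M_SCAN) → mode=M_SCAN action=motors_off
4. evDetect: (M_SCAN) → mode=M_SCAN action=spin_ccw
5. evStart: (M_SCAN) → mode=M_PICK action=lamp_flash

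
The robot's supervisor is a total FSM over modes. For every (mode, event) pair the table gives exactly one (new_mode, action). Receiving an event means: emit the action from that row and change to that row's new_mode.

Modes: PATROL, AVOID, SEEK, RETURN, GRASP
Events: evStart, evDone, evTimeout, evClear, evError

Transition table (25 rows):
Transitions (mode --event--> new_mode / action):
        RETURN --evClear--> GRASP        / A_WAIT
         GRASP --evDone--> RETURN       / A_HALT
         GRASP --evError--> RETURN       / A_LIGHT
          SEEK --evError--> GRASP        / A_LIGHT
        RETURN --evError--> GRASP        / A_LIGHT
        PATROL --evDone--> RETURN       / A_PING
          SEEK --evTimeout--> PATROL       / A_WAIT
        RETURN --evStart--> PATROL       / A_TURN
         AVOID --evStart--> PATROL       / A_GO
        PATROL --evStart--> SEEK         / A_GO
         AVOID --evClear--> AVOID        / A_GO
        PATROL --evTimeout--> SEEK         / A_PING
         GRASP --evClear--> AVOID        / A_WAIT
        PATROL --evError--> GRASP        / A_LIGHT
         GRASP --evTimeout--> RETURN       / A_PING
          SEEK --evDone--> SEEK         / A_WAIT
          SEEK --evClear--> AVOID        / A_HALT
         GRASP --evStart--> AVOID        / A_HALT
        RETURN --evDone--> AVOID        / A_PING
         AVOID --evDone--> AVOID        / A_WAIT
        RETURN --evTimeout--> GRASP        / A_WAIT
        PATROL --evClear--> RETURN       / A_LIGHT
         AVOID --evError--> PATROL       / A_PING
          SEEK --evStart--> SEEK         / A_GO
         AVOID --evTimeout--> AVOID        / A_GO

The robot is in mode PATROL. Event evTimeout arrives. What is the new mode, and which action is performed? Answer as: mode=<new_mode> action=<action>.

current mode = PATROL; filter table to that mode:
  (PATROL, evDone) → (RETURN, A_PING)
  (PATROL, evStart) → (SEEK, A_GO)
  (PATROL, evTimeout) → (SEEK, A_PING)  ← event matches
  (PATROL, evError) → (GRASP, A_LIGHT)
  (PATROL, evClear) → (RETURN, A_LIGHT)
event = evTimeout selects (SEEK, A_PING)

mode=SEEK action=A_PING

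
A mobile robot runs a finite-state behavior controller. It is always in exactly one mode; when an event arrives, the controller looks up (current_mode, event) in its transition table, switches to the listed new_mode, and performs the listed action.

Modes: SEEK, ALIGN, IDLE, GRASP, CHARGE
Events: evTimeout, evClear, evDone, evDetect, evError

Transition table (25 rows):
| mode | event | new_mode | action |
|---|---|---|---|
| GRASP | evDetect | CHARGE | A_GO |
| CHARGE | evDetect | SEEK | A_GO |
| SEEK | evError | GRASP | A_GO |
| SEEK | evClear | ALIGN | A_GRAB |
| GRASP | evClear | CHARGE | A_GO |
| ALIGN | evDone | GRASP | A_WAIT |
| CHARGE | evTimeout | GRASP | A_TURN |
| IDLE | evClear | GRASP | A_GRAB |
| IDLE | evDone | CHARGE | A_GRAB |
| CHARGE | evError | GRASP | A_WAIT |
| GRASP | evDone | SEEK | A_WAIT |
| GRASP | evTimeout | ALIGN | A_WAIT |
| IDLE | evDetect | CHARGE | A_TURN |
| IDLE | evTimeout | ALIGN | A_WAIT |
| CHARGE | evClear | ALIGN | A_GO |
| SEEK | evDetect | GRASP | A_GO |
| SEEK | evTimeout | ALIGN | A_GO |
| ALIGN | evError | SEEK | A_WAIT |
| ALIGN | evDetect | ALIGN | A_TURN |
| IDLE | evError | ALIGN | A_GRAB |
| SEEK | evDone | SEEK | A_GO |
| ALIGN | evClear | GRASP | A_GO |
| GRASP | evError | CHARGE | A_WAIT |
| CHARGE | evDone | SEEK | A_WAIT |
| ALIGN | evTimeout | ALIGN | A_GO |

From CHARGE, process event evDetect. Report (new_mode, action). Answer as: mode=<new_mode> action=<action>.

mode=SEEK action=A_GO

current mode = CHARGE; filter table to that mode:
  (CHARGE, evDetect) → (SEEK, A_GO)  ← event matches
  (CHARGE, evTimeout) → (GRASP, A_TURN)
  (CHARGE, evError) → (GRASP, A_WAIT)
  (CHARGE, evClear) → (ALIGN, A_GO)
  (CHARGE, evDone) → (SEEK, A_WAIT)
event = evDetect selects (SEEK, A_GO)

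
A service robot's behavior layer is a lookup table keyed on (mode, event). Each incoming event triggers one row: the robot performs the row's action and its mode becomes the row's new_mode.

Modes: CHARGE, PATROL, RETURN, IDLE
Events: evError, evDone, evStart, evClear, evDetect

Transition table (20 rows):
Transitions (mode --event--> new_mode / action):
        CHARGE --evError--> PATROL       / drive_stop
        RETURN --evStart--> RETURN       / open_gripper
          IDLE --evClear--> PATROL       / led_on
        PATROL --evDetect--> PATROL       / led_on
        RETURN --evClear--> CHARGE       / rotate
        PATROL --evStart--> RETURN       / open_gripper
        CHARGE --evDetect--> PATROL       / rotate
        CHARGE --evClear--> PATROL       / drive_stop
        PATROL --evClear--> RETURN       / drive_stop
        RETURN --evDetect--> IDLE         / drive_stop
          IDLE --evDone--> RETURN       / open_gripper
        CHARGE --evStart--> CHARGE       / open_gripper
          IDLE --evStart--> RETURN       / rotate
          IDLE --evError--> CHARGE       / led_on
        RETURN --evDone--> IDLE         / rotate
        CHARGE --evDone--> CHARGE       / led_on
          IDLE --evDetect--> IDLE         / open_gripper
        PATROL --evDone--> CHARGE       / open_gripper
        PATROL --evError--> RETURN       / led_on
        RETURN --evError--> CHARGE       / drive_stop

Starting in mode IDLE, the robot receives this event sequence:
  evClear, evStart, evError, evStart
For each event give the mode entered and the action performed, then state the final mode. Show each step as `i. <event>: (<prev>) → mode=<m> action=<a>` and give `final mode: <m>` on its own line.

final mode: CHARGE

1. evClear: (IDLE) → mode=PATROL action=led_on
2. evStart: (PATROL) → mode=RETURN action=open_gripper
3. evError: (RETURN) → mode=CHARGE action=drive_stop
4. evStart: (CHARGE) → mode=CHARGE action=open_gripper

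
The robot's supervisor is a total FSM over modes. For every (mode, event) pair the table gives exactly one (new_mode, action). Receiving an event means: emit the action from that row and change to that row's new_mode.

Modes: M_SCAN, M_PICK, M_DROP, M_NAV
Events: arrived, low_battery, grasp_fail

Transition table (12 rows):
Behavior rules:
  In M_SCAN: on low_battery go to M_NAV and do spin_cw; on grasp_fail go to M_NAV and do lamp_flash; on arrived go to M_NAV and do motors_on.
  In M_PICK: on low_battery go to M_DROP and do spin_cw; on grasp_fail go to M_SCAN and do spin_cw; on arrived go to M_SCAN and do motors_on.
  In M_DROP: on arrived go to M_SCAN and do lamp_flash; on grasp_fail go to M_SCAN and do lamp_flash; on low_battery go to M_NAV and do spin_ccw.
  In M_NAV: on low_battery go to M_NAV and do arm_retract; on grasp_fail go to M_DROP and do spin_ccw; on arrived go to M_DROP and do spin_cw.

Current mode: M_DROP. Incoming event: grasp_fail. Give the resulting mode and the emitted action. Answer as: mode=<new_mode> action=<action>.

mode=M_SCAN action=lamp_flash

current mode = M_DROP; filter table to that mode:
  (M_DROP, arrived) → (M_SCAN, lamp_flash)
  (M_DROP, grasp_fail) → (M_SCAN, lamp_flash)  ← event matches
  (M_DROP, low_battery) → (M_NAV, spin_ccw)
event = grasp_fail selects (M_SCAN, lamp_flash)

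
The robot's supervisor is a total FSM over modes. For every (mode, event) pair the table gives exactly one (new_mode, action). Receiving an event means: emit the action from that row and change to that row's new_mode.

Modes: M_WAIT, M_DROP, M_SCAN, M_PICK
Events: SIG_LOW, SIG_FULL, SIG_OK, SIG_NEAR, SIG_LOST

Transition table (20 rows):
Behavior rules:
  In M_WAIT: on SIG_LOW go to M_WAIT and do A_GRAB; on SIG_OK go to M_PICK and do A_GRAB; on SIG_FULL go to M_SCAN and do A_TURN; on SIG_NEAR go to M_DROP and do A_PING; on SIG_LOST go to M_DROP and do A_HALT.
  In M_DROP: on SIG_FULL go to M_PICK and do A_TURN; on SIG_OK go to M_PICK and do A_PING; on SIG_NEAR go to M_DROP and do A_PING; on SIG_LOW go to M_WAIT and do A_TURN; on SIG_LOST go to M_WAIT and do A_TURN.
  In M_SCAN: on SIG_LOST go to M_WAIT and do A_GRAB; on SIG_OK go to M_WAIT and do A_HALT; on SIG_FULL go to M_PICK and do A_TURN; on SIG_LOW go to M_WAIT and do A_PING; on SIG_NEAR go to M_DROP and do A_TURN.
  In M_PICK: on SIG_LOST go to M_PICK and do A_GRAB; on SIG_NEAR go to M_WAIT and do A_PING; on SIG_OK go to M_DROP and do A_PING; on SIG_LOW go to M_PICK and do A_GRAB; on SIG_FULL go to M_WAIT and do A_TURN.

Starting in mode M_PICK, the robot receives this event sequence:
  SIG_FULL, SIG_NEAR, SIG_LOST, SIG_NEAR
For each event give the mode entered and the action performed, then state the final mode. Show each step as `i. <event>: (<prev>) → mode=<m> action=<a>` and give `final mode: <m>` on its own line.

1. SIG_FULL: (M_PICK) → mode=M_WAIT action=A_TURN
2. SIG_NEAR: (M_WAIT) → mode=M_DROP action=A_PING
3. SIG_LOST: (M_DROP) → mode=M_WAIT action=A_TURN
4. SIG_NEAR: (M_WAIT) → mode=M_DROP action=A_PING

final mode: M_DROP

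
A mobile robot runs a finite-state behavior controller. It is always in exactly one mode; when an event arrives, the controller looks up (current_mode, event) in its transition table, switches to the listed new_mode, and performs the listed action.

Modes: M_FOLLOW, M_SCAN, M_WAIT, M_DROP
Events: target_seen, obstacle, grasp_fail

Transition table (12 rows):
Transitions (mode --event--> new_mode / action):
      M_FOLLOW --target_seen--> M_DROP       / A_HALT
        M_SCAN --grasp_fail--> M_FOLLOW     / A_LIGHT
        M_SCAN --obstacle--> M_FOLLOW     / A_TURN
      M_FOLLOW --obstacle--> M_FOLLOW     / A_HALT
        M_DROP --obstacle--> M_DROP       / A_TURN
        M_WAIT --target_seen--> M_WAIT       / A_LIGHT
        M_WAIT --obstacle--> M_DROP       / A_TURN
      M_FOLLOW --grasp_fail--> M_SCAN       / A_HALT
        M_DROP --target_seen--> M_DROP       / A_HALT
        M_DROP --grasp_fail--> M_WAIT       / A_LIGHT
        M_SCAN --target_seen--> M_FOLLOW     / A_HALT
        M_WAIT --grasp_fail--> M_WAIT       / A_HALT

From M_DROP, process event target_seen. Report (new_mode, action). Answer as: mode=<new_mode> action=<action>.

current mode = M_DROP; filter table to that mode:
  (M_DROP, obstacle) → (M_DROP, A_TURN)
  (M_DROP, target_seen) → (M_DROP, A_HALT)  ← event matches
  (M_DROP, grasp_fail) → (M_WAIT, A_LIGHT)
event = target_seen selects (M_DROP, A_HALT)

mode=M_DROP action=A_HALT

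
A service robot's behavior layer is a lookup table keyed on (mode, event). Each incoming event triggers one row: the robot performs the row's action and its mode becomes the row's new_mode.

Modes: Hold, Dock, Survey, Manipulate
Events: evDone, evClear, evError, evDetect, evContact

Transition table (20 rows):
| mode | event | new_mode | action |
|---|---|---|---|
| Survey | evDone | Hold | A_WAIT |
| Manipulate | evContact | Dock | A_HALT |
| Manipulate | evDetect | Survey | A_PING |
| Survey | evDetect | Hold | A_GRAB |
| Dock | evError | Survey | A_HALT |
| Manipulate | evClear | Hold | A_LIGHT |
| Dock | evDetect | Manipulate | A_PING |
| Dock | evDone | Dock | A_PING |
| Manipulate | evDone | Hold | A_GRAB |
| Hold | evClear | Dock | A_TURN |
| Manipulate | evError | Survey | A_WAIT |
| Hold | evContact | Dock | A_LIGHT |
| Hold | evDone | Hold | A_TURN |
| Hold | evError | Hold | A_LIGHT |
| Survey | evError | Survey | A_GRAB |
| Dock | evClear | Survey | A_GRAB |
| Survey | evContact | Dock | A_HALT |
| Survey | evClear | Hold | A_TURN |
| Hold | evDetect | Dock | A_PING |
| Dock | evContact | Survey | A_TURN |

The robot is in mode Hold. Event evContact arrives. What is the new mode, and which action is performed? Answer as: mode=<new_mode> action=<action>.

current mode = Hold; filter table to that mode:
  (Hold, evClear) → (Dock, A_TURN)
  (Hold, evContact) → (Dock, A_LIGHT)  ← event matches
  (Hold, evDone) → (Hold, A_TURN)
  (Hold, evError) → (Hold, A_LIGHT)
  (Hold, evDetect) → (Dock, A_PING)
event = evContact selects (Dock, A_LIGHT)

mode=Dock action=A_LIGHT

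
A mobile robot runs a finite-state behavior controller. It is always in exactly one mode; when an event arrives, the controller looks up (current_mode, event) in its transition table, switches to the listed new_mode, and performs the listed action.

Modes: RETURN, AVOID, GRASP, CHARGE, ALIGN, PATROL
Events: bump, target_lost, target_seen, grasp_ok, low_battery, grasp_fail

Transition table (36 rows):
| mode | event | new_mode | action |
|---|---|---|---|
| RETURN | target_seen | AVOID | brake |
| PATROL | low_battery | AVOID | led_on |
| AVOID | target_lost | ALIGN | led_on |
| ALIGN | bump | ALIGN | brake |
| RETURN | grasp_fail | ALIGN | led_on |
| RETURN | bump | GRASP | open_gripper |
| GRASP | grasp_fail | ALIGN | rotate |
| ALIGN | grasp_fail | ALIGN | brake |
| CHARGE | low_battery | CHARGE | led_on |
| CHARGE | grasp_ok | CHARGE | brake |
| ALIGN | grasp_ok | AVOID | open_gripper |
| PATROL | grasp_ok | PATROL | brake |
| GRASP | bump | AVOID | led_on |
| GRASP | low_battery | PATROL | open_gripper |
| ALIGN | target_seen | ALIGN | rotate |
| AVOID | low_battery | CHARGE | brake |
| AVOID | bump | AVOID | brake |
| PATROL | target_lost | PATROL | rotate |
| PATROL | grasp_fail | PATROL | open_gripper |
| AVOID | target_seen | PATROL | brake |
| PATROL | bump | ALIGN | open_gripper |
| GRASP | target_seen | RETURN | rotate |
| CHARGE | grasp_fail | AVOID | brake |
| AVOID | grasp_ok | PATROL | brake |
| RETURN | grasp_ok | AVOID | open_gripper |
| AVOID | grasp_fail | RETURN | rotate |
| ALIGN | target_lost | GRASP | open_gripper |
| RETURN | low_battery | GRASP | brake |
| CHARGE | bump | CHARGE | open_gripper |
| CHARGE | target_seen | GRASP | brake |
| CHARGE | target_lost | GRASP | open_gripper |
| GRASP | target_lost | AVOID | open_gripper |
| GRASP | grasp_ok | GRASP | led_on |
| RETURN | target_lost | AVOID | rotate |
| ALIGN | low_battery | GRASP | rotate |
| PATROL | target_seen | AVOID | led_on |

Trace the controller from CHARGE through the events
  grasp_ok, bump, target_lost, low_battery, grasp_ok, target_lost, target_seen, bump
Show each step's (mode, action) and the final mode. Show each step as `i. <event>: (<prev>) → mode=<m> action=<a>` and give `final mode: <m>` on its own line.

1. grasp_ok: (CHARGE) → mode=CHARGE action=brake
2. bump: (CHARGE) → mode=CHARGE action=open_gripper
3. target_lost: (CHARGE) → mode=GRASP action=open_gripper
4. low_battery: (GRASP) → mode=PATROL action=open_gripper
5. grasp_ok: (PATROL) → mode=PATROL action=brake
6. target_lost: (PATROL) → mode=PATROL action=rotate
7. target_seen: (PATROL) → mode=AVOID action=led_on
8. bump: (AVOID) → mode=AVOID action=brake

final mode: AVOID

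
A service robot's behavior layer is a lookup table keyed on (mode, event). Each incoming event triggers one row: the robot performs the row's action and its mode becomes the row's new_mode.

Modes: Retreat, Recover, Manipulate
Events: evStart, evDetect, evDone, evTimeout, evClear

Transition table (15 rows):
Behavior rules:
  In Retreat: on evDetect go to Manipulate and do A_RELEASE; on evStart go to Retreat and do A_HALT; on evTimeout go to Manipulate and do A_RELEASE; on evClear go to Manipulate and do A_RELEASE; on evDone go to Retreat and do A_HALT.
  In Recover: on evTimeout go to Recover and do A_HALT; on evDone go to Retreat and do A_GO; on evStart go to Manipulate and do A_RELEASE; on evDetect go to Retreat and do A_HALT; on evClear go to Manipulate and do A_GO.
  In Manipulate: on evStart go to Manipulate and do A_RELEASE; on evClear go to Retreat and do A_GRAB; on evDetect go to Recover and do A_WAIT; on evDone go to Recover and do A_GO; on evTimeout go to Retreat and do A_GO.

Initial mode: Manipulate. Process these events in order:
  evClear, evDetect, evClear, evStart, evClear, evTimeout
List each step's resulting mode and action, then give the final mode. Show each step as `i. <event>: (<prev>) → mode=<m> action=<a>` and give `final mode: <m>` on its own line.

1. evClear: (Manipulate) → mode=Retreat action=A_GRAB
2. evDetect: (Retreat) → mode=Manipulate action=A_RELEASE
3. evClear: (Manipulate) → mode=Retreat action=A_GRAB
4. evStart: (Retreat) → mode=Retreat action=A_HALT
5. evClear: (Retreat) → mode=Manipulate action=A_RELEASE
6. evTimeout: (Manipulate) → mode=Retreat action=A_GO

final mode: Retreat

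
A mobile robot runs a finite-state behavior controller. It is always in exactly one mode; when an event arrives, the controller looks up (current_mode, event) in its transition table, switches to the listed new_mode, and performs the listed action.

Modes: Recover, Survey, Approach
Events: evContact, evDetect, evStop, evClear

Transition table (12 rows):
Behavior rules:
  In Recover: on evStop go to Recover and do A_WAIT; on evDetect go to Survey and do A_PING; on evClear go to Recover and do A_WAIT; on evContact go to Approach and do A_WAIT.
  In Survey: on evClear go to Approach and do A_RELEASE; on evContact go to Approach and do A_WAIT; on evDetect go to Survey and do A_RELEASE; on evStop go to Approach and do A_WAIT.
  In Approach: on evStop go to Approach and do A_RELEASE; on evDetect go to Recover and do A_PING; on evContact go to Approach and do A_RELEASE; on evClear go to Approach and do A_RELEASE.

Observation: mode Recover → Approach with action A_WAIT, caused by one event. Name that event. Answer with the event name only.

evContact

try evContact: (Recover, evContact) → (Approach, A_WAIT)  ← matches
try evDetect: (Recover, evDetect) → (Survey, A_PING)
try evStop: (Recover, evStop) → (Recover, A_WAIT)
try evClear: (Recover, evClear) → (Recover, A_WAIT)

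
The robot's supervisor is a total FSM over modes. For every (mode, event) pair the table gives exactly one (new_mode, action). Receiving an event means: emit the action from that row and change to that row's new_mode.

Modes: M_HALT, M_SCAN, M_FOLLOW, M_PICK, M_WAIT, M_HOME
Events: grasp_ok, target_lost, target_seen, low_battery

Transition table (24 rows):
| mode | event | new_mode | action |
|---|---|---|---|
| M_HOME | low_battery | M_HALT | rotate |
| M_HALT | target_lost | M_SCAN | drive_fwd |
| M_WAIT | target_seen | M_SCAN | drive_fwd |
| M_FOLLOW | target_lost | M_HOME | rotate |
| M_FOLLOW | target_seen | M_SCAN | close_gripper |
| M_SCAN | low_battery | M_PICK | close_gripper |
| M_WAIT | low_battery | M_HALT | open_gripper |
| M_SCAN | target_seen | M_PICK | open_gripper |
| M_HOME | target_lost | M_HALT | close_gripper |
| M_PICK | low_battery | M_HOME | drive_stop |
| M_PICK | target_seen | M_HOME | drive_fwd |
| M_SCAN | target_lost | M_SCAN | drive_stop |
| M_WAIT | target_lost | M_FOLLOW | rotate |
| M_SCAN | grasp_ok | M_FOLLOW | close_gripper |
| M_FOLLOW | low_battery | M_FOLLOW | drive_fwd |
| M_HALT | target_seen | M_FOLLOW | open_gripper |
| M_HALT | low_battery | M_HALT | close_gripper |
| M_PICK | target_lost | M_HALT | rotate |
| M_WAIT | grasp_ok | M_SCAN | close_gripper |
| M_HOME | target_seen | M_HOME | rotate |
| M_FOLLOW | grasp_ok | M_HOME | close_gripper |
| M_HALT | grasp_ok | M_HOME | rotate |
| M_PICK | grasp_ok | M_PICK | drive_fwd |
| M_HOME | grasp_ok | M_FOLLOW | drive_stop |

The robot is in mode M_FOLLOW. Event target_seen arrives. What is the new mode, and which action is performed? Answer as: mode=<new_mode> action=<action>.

current mode = M_FOLLOW; filter table to that mode:
  (M_FOLLOW, target_lost) → (M_HOME, rotate)
  (M_FOLLOW, target_seen) → (M_SCAN, close_gripper)  ← event matches
  (M_FOLLOW, low_battery) → (M_FOLLOW, drive_fwd)
  (M_FOLLOW, grasp_ok) → (M_HOME, close_gripper)
event = target_seen selects (M_SCAN, close_gripper)

mode=M_SCAN action=close_gripper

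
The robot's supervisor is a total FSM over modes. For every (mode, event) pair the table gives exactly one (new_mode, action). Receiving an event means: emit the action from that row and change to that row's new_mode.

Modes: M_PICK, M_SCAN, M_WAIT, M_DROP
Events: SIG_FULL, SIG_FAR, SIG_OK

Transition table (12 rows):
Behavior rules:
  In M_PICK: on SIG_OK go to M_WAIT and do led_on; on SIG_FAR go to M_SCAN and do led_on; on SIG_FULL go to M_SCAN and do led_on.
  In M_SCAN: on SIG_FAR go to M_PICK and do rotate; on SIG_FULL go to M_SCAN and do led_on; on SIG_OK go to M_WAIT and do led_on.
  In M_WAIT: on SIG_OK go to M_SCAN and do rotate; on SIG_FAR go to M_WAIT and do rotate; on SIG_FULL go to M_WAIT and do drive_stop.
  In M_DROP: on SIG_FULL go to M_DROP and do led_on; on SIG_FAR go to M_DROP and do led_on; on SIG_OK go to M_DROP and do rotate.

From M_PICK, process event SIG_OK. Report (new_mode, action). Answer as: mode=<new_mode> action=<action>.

mode=M_WAIT action=led_on

current mode = M_PICK; filter table to that mode:
  (M_PICK, SIG_OK) → (M_WAIT, led_on)  ← event matches
  (M_PICK, SIG_FAR) → (M_SCAN, led_on)
  (M_PICK, SIG_FULL) → (M_SCAN, led_on)
event = SIG_OK selects (M_WAIT, led_on)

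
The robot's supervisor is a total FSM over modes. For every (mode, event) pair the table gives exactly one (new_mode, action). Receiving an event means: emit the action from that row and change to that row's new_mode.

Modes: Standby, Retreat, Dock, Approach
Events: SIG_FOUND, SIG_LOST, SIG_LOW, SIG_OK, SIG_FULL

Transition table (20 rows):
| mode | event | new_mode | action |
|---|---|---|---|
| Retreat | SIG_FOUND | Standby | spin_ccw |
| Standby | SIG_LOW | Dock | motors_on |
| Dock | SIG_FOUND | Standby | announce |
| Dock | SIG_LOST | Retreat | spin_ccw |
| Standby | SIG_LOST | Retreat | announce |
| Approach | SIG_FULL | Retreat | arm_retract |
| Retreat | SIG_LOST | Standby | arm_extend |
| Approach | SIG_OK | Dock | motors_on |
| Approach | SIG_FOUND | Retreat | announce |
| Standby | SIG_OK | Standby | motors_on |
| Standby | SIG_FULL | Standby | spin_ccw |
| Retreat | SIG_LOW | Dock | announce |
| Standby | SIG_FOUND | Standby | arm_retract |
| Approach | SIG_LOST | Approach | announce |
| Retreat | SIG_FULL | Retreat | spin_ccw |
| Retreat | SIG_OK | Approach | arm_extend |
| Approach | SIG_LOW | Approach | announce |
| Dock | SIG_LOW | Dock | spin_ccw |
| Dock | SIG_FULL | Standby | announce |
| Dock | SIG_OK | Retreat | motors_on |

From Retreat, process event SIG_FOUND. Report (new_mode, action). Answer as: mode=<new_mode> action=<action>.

current mode = Retreat; filter table to that mode:
  (Retreat, SIG_FOUND) → (Standby, spin_ccw)  ← event matches
  (Retreat, SIG_LOST) → (Standby, arm_extend)
  (Retreat, SIG_LOW) → (Dock, announce)
  (Retreat, SIG_FULL) → (Retreat, spin_ccw)
  (Retreat, SIG_OK) → (Approach, arm_extend)
event = SIG_FOUND selects (Standby, spin_ccw)

mode=Standby action=spin_ccw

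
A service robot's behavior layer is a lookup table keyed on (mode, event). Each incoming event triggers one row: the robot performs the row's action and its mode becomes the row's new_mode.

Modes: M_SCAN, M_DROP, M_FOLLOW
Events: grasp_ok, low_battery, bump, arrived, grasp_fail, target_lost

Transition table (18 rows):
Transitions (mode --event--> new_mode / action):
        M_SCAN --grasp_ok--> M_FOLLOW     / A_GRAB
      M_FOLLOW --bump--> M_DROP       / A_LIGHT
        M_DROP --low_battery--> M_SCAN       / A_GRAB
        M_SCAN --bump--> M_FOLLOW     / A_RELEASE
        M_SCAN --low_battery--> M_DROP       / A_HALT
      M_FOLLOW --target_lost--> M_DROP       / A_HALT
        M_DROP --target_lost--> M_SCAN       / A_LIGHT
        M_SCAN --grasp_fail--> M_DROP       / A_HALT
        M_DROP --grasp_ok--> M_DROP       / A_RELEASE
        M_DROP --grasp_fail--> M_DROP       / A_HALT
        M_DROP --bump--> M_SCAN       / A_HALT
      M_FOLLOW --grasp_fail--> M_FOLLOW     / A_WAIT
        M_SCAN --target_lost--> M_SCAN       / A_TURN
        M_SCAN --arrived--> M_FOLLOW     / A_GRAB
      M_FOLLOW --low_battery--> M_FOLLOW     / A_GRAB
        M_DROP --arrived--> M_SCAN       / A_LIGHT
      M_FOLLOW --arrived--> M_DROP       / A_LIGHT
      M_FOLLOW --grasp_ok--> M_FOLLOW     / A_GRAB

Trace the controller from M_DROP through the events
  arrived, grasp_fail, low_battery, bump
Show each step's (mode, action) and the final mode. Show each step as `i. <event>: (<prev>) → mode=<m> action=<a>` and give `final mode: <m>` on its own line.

1. arrived: (M_DROP) → mode=M_SCAN action=A_LIGHT
2. grasp_fail: (M_SCAN) → mode=M_DROP action=A_HALT
3. low_battery: (M_DROP) → mode=M_SCAN action=A_GRAB
4. bump: (M_SCAN) → mode=M_FOLLOW action=A_RELEASE

final mode: M_FOLLOW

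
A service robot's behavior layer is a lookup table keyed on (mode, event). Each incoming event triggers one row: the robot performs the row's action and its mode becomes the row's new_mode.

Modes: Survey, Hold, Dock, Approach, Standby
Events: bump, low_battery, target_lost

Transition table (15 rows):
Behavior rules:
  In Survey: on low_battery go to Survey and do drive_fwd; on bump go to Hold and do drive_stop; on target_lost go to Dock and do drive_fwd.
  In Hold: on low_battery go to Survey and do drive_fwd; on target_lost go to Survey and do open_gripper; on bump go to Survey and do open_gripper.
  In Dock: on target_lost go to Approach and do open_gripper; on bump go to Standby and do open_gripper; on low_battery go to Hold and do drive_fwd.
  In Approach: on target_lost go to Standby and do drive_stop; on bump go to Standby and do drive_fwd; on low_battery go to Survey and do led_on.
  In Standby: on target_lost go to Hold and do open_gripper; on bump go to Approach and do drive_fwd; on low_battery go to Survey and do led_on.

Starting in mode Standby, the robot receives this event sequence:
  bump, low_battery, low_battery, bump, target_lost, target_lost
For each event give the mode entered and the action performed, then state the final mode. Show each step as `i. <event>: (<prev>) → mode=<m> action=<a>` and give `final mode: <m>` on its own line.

final mode: Dock

1. bump: (Standby) → mode=Approach action=drive_fwd
2. low_battery: (Approach) → mode=Survey action=led_on
3. low_battery: (Survey) → mode=Survey action=drive_fwd
4. bump: (Survey) → mode=Hold action=drive_stop
5. target_lost: (Hold) → mode=Survey action=open_gripper
6. target_lost: (Survey) → mode=Dock action=drive_fwd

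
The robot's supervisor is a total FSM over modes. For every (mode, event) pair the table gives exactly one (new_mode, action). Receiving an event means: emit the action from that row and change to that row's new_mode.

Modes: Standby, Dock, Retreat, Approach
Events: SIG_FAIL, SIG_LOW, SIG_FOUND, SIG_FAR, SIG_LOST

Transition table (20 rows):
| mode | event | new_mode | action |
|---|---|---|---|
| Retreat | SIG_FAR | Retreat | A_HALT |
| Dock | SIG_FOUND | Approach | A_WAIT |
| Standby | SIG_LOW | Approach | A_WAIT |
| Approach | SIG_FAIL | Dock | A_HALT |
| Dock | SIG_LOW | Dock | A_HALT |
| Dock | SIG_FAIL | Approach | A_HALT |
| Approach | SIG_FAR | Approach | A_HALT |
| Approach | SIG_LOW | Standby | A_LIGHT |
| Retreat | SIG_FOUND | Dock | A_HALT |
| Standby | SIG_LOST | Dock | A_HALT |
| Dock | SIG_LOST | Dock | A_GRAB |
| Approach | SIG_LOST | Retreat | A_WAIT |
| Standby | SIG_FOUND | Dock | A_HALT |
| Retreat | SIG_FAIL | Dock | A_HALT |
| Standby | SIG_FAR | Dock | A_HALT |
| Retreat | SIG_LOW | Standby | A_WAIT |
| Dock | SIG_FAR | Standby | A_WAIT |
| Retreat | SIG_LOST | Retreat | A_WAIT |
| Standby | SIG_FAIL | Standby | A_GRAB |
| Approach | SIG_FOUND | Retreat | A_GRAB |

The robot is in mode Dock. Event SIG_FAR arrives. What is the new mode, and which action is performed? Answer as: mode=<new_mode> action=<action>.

mode=Standby action=A_WAIT

current mode = Dock; filter table to that mode:
  (Dock, SIG_FOUND) → (Approach, A_WAIT)
  (Dock, SIG_LOW) → (Dock, A_HALT)
  (Dock, SIG_FAIL) → (Approach, A_HALT)
  (Dock, SIG_LOST) → (Dock, A_GRAB)
  (Dock, SIG_FAR) → (Standby, A_WAIT)  ← event matches
event = SIG_FAR selects (Standby, A_WAIT)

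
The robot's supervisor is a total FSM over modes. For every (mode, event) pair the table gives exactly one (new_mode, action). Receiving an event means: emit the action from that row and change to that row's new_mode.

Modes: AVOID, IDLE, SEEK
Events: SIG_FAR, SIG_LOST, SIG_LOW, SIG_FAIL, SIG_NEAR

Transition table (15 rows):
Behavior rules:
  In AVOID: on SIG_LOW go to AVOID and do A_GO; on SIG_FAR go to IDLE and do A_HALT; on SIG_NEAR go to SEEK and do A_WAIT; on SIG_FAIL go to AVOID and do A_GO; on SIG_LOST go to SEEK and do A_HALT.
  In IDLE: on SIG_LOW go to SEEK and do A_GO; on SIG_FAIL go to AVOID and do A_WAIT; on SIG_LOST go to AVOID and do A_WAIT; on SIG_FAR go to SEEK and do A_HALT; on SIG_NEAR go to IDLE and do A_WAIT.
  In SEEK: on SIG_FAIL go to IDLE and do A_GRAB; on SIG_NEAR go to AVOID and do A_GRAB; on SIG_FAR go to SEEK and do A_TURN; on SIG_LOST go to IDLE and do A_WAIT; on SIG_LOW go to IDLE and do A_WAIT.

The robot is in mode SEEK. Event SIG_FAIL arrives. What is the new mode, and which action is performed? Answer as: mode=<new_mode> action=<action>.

current mode = SEEK; filter table to that mode:
  (SEEK, SIG_FAIL) → (IDLE, A_GRAB)  ← event matches
  (SEEK, SIG_NEAR) → (AVOID, A_GRAB)
  (SEEK, SIG_FAR) → (SEEK, A_TURN)
  (SEEK, SIG_LOST) → (IDLE, A_WAIT)
  (SEEK, SIG_LOW) → (IDLE, A_WAIT)
event = SIG_FAIL selects (IDLE, A_GRAB)

mode=IDLE action=A_GRAB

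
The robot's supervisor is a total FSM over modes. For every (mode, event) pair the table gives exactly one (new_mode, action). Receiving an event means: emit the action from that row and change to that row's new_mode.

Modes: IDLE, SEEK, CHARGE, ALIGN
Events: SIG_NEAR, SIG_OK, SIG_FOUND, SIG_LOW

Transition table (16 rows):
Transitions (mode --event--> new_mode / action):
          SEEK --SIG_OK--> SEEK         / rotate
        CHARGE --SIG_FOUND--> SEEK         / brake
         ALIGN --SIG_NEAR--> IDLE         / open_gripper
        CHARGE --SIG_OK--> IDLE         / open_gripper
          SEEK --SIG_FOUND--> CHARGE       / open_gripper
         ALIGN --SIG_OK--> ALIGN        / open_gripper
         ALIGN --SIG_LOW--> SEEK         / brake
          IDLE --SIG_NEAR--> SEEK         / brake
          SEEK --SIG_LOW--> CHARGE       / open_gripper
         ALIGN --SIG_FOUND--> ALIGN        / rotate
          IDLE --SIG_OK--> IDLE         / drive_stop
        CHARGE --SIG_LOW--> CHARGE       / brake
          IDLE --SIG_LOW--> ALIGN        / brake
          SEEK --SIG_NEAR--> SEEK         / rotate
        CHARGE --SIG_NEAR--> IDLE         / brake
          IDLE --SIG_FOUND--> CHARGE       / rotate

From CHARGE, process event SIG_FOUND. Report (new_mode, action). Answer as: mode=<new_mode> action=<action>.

mode=SEEK action=brake

current mode = CHARGE; filter table to that mode:
  (CHARGE, SIG_FOUND) → (SEEK, brake)  ← event matches
  (CHARGE, SIG_OK) → (IDLE, open_gripper)
  (CHARGE, SIG_LOW) → (CHARGE, brake)
  (CHARGE, SIG_NEAR) → (IDLE, brake)
event = SIG_FOUND selects (SEEK, brake)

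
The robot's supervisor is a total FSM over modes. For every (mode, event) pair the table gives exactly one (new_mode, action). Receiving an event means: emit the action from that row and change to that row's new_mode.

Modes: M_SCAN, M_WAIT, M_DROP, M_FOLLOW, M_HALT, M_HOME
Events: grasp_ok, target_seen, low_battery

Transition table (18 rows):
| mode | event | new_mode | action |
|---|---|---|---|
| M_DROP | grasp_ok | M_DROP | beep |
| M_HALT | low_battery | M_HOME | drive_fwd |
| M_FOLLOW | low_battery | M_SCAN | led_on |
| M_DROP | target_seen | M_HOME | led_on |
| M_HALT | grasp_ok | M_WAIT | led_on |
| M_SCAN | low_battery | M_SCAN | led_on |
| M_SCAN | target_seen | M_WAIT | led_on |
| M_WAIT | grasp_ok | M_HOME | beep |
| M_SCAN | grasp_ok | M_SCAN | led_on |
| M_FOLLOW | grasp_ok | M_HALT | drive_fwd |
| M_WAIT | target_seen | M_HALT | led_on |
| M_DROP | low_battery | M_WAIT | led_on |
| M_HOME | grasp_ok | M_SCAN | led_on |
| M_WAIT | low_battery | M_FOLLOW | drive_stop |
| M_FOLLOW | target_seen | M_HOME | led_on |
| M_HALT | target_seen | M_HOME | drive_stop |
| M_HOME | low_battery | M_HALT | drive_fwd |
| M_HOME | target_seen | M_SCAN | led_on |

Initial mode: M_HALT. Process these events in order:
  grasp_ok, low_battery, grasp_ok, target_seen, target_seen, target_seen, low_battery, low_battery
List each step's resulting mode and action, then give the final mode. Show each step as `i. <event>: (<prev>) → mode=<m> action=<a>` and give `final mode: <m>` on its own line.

final mode: M_SCAN

1. grasp_ok: (M_HALT) → mode=M_WAIT action=led_on
2. low_battery: (M_WAIT) → mode=M_FOLLOW action=drive_stop
3. grasp_ok: (M_FOLLOW) → mode=M_HALT action=drive_fwd
4. target_seen: (M_HALT) → mode=M_HOME action=drive_stop
5. target_seen: (M_HOME) → mode=M_SCAN action=led_on
6. target_seen: (M_SCAN) → mode=M_WAIT action=led_on
7. low_battery: (M_WAIT) → mode=M_FOLLOW action=drive_stop
8. low_battery: (M_FOLLOW) → mode=M_SCAN action=led_on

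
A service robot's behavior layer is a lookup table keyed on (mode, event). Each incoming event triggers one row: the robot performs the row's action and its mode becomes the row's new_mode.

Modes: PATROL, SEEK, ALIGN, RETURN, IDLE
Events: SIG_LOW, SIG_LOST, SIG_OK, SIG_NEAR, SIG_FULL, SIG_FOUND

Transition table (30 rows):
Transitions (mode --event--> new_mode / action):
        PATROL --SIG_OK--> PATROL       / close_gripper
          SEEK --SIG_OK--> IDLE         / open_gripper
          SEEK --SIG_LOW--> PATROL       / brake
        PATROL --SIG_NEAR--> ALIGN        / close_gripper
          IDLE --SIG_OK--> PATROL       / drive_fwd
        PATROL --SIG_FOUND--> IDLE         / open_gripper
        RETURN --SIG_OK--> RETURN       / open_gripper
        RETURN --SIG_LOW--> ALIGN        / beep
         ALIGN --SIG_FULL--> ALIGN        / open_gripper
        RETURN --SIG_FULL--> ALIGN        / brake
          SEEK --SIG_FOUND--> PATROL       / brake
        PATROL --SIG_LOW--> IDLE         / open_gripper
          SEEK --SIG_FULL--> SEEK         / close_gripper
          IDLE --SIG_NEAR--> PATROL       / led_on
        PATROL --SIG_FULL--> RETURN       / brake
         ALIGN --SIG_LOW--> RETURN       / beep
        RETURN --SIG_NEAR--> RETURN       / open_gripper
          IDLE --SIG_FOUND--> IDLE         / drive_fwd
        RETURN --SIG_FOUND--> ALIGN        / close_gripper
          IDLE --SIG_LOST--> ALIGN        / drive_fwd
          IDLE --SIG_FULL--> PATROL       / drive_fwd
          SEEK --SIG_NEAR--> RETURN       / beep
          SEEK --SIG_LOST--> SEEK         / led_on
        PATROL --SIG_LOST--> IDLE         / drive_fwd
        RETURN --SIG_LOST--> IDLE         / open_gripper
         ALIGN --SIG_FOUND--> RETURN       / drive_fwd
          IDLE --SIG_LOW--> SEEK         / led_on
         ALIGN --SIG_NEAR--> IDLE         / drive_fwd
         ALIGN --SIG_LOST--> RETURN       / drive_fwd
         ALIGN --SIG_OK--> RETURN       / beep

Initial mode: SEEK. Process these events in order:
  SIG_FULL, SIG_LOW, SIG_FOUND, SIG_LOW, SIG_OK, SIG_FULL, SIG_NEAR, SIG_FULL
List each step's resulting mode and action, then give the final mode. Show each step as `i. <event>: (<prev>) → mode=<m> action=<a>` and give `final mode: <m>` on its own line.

final mode: ALIGN

1. SIG_FULL: (SEEK) → mode=SEEK action=close_gripper
2. SIG_LOW: (SEEK) → mode=PATROL action=brake
3. SIG_FOUND: (PATROL) → mode=IDLE action=open_gripper
4. SIG_LOW: (IDLE) → mode=SEEK action=led_on
5. SIG_OK: (SEEK) → mode=IDLE action=open_gripper
6. SIG_FULL: (IDLE) → mode=PATROL action=drive_fwd
7. SIG_NEAR: (PATROL) → mode=ALIGN action=close_gripper
8. SIG_FULL: (ALIGN) → mode=ALIGN action=open_gripper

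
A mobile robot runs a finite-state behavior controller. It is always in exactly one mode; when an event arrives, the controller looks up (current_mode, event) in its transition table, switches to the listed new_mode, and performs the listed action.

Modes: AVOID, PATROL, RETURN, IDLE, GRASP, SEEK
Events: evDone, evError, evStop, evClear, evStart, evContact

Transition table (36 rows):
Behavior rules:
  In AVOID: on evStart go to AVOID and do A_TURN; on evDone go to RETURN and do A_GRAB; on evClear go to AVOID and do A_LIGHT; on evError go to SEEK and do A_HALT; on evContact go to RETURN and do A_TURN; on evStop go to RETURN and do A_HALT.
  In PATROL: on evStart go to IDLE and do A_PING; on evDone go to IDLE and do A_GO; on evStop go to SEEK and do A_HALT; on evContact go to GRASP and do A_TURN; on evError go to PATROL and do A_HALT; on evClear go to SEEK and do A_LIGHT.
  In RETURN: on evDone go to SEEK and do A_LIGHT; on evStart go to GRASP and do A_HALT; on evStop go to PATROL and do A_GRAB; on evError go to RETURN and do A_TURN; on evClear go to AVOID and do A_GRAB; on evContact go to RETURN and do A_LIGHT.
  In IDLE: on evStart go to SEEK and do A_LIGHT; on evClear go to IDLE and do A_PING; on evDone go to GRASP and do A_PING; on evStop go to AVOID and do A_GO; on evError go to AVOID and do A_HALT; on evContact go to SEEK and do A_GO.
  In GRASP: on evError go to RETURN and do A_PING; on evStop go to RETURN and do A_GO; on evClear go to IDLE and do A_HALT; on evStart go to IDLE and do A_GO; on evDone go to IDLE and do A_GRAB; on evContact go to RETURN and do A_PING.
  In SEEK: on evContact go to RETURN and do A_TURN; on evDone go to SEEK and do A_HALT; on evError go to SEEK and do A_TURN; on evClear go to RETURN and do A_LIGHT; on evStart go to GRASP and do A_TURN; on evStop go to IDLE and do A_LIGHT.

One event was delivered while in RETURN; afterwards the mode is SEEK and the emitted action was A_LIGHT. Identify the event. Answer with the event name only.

evDone

try evDone: (RETURN, evDone) → (SEEK, A_LIGHT)  ← matches
try evError: (RETURN, evError) → (RETURN, A_TURN)
try evStop: (RETURN, evStop) → (PATROL, A_GRAB)
try evClear: (RETURN, evClear) → (AVOID, A_GRAB)
try evStart: (RETURN, evStart) → (GRASP, A_HALT)
try evContact: (RETURN, evContact) → (RETURN, A_LIGHT)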